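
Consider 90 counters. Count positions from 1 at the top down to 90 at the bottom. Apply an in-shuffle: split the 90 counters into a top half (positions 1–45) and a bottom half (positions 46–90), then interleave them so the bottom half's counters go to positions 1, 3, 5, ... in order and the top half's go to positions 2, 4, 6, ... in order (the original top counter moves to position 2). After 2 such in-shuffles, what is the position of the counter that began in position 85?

Track the counter's position through each in-shuffle:
85 → 79 → 67

67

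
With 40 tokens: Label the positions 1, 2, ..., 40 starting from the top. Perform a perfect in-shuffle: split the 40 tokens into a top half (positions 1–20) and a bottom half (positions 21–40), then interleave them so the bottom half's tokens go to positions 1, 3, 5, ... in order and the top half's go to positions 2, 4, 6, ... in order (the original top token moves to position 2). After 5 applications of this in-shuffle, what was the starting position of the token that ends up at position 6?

13

Work backwards from position 6, undoing one in-shuffle at a time:
6 ← 3 ← 22 ← 11 ← 26 ← 13
So the token now at position 6 started at position 13.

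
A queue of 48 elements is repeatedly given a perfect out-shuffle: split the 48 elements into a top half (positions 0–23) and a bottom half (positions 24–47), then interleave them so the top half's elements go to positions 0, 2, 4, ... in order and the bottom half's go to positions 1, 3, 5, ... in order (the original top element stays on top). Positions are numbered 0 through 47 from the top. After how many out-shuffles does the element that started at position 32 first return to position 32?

23

Follow position 32 under repeated out-shuffles:
32 → 17 → 34 → 21 → 42 → 37 → 27 → 7 → ... → 32 (length 23)
It first returns after 23 out-shuffles.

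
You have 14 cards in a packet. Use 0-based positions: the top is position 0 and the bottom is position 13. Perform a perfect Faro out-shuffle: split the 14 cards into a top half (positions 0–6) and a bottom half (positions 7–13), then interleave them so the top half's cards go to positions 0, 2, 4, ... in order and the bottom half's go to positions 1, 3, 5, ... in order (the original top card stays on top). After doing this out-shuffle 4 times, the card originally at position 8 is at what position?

Track the card's position through each out-shuffle:
8 → 3 → 6 → 12 → 11

11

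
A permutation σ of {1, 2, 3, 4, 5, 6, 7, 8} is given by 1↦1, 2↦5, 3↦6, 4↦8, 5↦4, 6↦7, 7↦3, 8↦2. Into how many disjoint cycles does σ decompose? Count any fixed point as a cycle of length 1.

3

Cycle decomposition: (1) (2 5 4 8) (3 6 7).
3 cycles.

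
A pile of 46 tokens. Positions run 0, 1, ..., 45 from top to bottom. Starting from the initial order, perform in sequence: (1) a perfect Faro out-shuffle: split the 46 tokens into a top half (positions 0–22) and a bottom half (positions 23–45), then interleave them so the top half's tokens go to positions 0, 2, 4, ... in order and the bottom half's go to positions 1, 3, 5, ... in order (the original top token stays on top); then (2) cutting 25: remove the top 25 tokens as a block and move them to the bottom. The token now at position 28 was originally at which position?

26

Undo the operations in reverse order, starting from position 28:
  undo op 2 (cut 25): 28 ← 7
  undo op 1 (out-shuffle, from bottom half): 7 ← 26
So the token at position 28 came from original position 26.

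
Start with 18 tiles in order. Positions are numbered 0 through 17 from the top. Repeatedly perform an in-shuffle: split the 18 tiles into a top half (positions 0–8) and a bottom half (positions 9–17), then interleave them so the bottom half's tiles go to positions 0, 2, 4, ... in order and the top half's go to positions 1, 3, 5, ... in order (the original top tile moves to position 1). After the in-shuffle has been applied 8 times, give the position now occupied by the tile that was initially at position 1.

Track the tile's position through each in-shuffle:
1 → 3 → 7 → 15 → 12 → 6 → 13 → 8 → 17

17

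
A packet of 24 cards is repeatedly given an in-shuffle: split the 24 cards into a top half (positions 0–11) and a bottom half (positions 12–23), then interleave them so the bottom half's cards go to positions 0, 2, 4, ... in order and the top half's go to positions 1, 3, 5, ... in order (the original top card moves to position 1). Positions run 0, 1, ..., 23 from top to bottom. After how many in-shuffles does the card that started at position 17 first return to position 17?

20

Follow position 17 under repeated in-shuffles:
17 → 10 → 21 → 18 → 12 → 0 → 1 → 3 → 7 → 15 → 6 → 13 → 2 → 5 → 11 → 23 → 22 → 20 → 16 → 8 → 17
It first returns after 20 in-shuffles.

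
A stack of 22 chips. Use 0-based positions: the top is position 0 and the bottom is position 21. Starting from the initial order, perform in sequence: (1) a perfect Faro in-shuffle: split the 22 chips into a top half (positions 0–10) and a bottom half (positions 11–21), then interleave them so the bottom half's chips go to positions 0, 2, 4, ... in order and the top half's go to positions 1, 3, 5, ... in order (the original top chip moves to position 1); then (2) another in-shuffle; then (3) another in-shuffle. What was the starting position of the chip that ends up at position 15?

Undo the operations in reverse order, starting from position 15:
  undo op 3 (in-shuffle, from top half): 15 ← 7
  undo op 2 (in-shuffle, from top half): 7 ← 3
  undo op 1 (in-shuffle, from top half): 3 ← 1
So the chip at position 15 came from original position 1.

1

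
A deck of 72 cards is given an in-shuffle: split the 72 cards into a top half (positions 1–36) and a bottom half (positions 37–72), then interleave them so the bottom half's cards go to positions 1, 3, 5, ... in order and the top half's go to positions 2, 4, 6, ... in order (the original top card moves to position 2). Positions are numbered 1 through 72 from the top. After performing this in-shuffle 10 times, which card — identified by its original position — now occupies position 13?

43

Work backwards from position 13, undoing one in-shuffle at a time:
13 ← 43 ← 58 ← 29 ← 51 ← 62 ← 31 ← 52 ← 26 ← 13 ← 43
So the card now at position 13 started at position 43.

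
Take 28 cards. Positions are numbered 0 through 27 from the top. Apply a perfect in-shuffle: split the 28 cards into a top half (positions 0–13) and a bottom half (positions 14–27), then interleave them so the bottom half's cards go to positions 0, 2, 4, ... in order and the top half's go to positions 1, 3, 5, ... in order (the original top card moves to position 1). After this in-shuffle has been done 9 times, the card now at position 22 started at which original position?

17

Work backwards from position 22, undoing one in-shuffle at a time:
22 ← 25 ← 12 ← 20 ← 24 ← 26 ← 27 ← 13 ← 6 ← 17
So the card now at position 22 started at position 17.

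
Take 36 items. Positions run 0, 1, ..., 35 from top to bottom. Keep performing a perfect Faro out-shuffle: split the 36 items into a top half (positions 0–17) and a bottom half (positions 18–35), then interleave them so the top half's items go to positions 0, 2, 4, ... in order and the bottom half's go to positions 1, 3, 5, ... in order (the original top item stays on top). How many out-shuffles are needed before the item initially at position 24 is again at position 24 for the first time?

Follow position 24 under repeated out-shuffles:
24 → 13 → 26 → 17 → 34 → 33 → 31 → 27 → 19 → 3 → 6 → 12 → 24
It first returns after 12 out-shuffles.

12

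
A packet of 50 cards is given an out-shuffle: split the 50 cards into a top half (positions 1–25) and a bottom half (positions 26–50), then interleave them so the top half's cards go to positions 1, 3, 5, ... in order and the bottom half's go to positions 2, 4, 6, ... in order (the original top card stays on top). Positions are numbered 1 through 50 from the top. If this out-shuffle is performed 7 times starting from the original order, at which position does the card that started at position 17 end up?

40

Track the card's position through each out-shuffle:
17 → 33 → 16 → 31 → 12 → 23 → 45 → 40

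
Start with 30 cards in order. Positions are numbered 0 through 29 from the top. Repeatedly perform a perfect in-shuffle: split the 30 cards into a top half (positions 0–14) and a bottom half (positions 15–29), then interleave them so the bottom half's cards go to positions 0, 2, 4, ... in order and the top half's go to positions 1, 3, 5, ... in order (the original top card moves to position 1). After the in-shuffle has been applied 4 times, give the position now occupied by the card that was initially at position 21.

Track the card's position through each in-shuffle:
21 → 12 → 25 → 20 → 10

10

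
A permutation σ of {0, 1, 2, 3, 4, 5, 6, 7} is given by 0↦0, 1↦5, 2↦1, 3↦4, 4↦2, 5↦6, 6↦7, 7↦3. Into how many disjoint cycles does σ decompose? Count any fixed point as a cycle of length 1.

2

Cycle decomposition: (0) (1 5 6 7 3 4 2).
2 cycles.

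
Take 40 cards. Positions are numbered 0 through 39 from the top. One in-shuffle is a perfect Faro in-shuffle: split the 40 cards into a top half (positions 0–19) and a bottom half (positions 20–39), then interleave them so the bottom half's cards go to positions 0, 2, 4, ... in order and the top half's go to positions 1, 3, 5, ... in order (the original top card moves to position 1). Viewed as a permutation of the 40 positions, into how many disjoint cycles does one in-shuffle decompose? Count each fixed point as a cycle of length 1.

Trace each unvisited position around until it returns:
(0 1 3 7 15 31 ... len 20) (2 5 11 23 6 13 ... len 20)
2 cycles in total.

2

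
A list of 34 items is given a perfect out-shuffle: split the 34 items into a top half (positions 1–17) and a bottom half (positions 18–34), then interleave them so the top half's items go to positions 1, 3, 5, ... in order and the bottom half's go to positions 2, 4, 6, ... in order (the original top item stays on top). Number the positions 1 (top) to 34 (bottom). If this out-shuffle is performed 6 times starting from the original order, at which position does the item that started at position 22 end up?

25

Track the item's position through each out-shuffle:
22 → 10 → 19 → 4 → 7 → 13 → 25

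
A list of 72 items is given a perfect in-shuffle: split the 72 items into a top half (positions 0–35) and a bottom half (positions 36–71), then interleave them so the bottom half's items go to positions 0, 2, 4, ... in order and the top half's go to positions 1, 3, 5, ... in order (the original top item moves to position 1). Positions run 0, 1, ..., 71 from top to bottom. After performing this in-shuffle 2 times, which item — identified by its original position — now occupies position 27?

Work backwards from position 27, undoing one in-shuffle at a time:
27 ← 13 ← 6
So the item now at position 27 started at position 6.

6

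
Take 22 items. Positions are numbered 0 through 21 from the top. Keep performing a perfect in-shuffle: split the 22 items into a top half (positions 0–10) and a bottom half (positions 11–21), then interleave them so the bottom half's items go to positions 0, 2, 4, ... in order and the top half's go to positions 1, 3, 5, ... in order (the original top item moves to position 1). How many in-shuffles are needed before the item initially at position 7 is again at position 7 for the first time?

11

Follow position 7 under repeated in-shuffles:
7 → 15 → 8 → 17 → 12 → 2 → 5 → 11 → 0 → 1 → 3 → 7
It first returns after 11 in-shuffles.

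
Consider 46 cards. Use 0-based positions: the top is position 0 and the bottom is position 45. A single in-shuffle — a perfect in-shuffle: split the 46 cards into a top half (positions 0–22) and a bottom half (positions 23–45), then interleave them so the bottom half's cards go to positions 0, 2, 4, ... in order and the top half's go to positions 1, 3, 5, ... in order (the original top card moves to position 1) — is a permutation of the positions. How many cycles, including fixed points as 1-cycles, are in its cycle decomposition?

2

Trace each unvisited position around until it returns:
(0 1 3 7 15 31 ... len 23) (4 9 19 39 32 18 ... len 23)
2 cycles in total.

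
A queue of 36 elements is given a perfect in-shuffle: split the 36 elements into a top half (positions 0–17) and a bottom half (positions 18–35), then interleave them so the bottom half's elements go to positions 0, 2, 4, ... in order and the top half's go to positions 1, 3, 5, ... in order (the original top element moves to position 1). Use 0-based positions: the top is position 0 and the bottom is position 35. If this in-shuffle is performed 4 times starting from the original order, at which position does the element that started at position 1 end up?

31

Track the element's position through each in-shuffle:
1 → 3 → 7 → 15 → 31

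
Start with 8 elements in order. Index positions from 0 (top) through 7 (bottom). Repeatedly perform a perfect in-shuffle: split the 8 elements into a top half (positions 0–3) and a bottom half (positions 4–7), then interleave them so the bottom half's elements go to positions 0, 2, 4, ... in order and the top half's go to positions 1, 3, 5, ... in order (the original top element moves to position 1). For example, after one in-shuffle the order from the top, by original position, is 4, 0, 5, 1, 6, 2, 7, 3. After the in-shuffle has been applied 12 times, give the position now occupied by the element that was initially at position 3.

Track the element's position through each in-shuffle:
3 → 7 → 6 → 4 → 0 → 1 → 3 → 7 → 6 → 4 → 0 → 1 → 3

3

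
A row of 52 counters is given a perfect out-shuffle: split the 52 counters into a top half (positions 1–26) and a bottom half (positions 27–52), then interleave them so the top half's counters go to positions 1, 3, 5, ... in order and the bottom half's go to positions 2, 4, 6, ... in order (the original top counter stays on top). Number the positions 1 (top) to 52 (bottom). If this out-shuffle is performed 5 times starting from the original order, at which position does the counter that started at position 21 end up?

Track the counter's position through each out-shuffle:
21 → 41 → 30 → 8 → 15 → 29

29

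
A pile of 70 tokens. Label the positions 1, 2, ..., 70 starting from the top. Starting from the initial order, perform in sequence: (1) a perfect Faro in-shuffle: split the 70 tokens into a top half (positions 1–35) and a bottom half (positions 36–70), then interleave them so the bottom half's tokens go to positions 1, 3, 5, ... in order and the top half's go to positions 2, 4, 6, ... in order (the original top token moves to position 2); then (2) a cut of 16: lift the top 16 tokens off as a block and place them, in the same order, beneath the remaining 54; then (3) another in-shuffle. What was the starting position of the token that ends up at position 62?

59

Undo the operations in reverse order, starting from position 62:
  undo op 3 (in-shuffle, from top half): 62 ← 31
  undo op 2 (cut 16): 31 ← 47
  undo op 1 (in-shuffle, from bottom half): 47 ← 59
So the token at position 62 came from original position 59.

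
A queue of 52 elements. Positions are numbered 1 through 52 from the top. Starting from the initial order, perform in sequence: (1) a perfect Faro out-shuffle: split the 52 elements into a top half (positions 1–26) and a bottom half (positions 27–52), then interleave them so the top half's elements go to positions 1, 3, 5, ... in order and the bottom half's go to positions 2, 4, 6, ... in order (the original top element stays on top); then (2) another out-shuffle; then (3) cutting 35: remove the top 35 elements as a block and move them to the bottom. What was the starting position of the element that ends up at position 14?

Undo the operations in reverse order, starting from position 14:
  undo op 3 (cut 35): 14 ← 49
  undo op 2 (out-shuffle, from top half): 49 ← 25
  undo op 1 (out-shuffle, from top half): 25 ← 13
So the element at position 14 came from original position 13.

13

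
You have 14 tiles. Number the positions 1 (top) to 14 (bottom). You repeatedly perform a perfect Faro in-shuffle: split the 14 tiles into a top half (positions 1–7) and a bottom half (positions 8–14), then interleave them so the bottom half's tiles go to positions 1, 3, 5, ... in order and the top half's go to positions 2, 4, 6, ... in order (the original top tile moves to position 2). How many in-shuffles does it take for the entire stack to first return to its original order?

The in-shuffle permutes the 14 positions with cycle lengths [2, 4, 4, 4].
Every tile is home exactly when every cycle has completed a whole number of laps, i.e. after lcm(2, 4) = 4 in-shuffles.

4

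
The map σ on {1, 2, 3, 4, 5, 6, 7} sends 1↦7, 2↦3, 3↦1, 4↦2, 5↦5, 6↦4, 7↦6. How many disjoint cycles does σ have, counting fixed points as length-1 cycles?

Cycle decomposition: (1 7 6 4 2 3) (5).
2 cycles.

2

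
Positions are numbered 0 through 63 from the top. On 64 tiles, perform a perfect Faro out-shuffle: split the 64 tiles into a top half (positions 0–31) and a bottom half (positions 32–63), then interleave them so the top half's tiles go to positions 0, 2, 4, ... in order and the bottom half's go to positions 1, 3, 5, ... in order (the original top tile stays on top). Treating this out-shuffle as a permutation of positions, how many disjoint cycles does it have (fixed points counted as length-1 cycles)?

Trace each unvisited position around until it returns:
(0) (1 2 4 8 16 32) (3 6 12 24 48 33) (5 10 20 40 17 34) (7 14 28 56 49 35) (9 18 36) (11 22 44 25 50 37) (13 26 52 41 19 38) ... plus 6 more
14 cycles in total.

14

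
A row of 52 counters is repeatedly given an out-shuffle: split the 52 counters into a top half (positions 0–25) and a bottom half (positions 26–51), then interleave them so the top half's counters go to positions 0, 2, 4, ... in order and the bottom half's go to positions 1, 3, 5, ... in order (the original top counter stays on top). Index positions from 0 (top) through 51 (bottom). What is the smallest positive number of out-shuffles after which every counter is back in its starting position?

8

The out-shuffle permutes the 52 positions with cycle lengths [1, 1, 2, 8, 8, 8, 8, 8, 8].
Every counter is home exactly when every cycle has completed a whole number of laps, i.e. after lcm(1, 2, 8) = 8 out-shuffles.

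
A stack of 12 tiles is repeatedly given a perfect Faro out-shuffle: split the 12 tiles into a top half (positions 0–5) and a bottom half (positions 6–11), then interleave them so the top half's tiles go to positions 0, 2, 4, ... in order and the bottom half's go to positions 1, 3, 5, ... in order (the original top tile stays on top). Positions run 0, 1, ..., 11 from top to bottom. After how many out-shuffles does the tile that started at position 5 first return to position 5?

10

Follow position 5 under repeated out-shuffles:
5 → 10 → 9 → 7 → 3 → 6 → 1 → 2 → 4 → 8 → 5
It first returns after 10 out-shuffles.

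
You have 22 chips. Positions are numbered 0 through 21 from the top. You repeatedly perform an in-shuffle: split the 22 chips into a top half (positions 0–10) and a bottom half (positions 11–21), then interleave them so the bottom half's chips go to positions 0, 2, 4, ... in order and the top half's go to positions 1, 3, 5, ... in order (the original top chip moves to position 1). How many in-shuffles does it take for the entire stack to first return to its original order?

11

The in-shuffle permutes the 22 positions with cycle lengths [11, 11].
Every chip is home exactly when every cycle has completed a whole number of laps, i.e. after lcm(11) = 11 in-shuffles.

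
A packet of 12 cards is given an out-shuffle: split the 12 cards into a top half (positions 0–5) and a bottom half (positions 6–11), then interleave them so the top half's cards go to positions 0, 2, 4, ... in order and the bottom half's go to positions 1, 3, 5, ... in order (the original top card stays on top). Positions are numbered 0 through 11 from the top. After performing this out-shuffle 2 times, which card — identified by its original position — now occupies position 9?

Work backwards from position 9, undoing one out-shuffle at a time:
9 ← 10 ← 5
So the card now at position 9 started at position 5.

5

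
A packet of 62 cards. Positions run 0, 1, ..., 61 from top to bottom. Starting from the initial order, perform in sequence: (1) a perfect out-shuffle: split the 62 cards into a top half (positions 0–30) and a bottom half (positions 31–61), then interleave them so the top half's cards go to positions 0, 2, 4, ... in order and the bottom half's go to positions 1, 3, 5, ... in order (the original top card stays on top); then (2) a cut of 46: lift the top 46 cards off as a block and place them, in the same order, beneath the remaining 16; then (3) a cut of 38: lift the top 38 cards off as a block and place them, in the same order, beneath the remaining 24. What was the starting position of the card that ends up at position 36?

Undo the operations in reverse order, starting from position 36:
  undo op 3 (cut 38): 36 ← 12
  undo op 2 (cut 46): 12 ← 58
  undo op 1 (out-shuffle, from top half): 58 ← 29
So the card at position 36 came from original position 29.

29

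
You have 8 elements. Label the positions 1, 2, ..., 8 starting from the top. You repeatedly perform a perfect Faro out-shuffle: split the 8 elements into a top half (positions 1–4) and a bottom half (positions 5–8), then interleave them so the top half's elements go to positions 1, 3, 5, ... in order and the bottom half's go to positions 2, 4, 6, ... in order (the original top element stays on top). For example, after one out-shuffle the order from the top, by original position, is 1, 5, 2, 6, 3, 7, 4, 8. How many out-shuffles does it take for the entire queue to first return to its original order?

3

The out-shuffle permutes the 8 positions with cycle lengths [1, 1, 3, 3].
Every element is home exactly when every cycle has completed a whole number of laps, i.e. after lcm(1, 3) = 3 out-shuffles.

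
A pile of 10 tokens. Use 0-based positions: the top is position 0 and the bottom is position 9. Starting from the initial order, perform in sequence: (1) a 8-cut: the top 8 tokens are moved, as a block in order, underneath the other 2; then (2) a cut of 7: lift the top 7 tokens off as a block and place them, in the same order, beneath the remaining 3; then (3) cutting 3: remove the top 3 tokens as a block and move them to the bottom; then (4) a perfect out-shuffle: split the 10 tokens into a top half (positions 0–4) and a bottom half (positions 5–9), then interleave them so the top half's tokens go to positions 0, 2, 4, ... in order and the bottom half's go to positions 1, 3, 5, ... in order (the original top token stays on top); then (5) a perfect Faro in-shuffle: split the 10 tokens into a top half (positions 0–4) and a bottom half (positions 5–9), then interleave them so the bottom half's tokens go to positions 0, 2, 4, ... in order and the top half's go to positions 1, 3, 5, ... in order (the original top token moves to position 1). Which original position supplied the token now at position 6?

Undo the operations in reverse order, starting from position 6:
  undo op 5 (in-shuffle, from bottom half): 6 ← 8
  undo op 4 (out-shuffle, from top half): 8 ← 4
  undo op 3 (cut 3): 4 ← 7
  undo op 2 (cut 7): 7 ← 4
  undo op 1 (cut 8): 4 ← 2
So the token at position 6 came from original position 2.

2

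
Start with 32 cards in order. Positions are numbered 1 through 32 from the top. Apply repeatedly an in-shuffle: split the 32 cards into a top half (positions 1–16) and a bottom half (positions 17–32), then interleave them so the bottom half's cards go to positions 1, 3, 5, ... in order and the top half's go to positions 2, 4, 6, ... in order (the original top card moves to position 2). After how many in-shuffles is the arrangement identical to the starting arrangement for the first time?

The in-shuffle permutes the 32 positions with cycle lengths [2, 10, 10, 10].
Every card is home exactly when every cycle has completed a whole number of laps, i.e. after lcm(2, 10) = 10 in-shuffles.

10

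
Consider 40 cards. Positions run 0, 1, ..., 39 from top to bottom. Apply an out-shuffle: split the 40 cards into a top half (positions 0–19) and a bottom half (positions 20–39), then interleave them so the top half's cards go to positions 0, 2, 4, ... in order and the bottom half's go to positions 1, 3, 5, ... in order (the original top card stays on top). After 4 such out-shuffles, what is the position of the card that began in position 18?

Track the card's position through each out-shuffle:
18 → 36 → 33 → 27 → 15

15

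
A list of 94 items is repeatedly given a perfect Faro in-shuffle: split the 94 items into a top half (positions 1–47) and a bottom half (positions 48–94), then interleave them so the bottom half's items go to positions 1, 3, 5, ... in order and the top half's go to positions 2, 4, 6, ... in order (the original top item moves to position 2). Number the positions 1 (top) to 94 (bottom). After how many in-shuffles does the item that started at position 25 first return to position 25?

Follow position 25 under repeated in-shuffles:
25 → 50 → 5 → 10 → 20 → 40 → 80 → 65 → 35 → 70 → 45 → 90 → 85 → 75 → 55 → 15 → 30 → 60 → 25
It first returns after 18 in-shuffles.

18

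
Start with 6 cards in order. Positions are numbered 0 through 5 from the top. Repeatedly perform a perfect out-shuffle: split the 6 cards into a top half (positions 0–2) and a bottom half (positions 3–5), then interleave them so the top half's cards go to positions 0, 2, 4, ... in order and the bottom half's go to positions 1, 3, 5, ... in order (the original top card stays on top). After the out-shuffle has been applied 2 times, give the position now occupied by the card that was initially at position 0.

0

Position 0 is a fixed point of every out-shuffle, so the card never moves.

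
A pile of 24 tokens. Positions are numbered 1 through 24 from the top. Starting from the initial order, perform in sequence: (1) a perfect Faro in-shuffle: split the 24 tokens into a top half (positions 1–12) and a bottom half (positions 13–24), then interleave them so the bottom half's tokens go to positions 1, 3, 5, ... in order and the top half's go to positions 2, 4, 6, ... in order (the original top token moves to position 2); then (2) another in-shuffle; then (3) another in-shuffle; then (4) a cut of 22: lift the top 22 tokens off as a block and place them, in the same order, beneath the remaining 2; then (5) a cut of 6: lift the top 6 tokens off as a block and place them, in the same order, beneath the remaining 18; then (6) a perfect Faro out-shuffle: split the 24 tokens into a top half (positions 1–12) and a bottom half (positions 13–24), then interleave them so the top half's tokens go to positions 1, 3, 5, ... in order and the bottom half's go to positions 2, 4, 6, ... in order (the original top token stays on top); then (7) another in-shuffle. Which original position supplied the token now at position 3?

Undo the operations in reverse order, starting from position 3:
  undo op 7 (in-shuffle, from bottom half): 3 ← 14
  undo op 6 (out-shuffle, from bottom half): 14 ← 19
  undo op 5 (cut 6): 19 ← 1
  undo op 4 (cut 22): 1 ← 23
  undo op 3 (in-shuffle, from bottom half): 23 ← 24
  undo op 2 (in-shuffle, from top half): 24 ← 12
  undo op 1 (in-shuffle, from top half): 12 ← 6
So the token at position 3 came from original position 6.

6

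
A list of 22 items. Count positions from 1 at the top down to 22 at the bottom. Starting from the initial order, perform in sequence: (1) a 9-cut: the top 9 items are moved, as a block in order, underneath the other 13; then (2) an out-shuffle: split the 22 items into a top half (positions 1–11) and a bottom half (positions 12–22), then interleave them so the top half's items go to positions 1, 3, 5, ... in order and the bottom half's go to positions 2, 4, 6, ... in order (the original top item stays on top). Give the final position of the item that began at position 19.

Track the item from position 19 forward through each operation:
  after op 1 (cut 9): 19 → 10
  after op 2 (out-shuffle): 10 → 19

19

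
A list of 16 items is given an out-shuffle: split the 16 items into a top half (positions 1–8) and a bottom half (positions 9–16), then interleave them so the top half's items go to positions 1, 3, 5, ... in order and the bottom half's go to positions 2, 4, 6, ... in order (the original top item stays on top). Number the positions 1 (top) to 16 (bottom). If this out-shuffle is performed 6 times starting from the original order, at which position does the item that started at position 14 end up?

8

Track the item's position through each out-shuffle:
14 → 12 → 8 → 15 → 14 → 12 → 8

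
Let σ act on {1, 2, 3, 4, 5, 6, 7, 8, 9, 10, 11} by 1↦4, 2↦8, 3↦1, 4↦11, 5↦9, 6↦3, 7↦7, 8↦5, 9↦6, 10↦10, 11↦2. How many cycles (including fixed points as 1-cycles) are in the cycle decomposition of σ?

Cycle decomposition: (1 4 11 2 8 5 9 6 3) (7) (10).
3 cycles.

3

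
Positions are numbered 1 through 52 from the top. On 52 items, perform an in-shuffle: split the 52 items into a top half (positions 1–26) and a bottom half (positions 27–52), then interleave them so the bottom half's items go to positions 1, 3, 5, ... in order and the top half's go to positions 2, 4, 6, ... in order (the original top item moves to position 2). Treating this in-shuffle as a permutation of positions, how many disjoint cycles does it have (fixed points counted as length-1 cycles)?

Trace each unvisited position around until it returns:
(1 2 4 8 16 32 ... len 52)
1 cycle in total.

1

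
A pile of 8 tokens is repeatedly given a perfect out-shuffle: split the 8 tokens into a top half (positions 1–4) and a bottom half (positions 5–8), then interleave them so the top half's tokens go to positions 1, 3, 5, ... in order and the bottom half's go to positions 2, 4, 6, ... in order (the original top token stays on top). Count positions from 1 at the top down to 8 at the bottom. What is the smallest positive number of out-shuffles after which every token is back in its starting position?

The out-shuffle permutes the 8 positions with cycle lengths [1, 1, 3, 3].
Every token is home exactly when every cycle has completed a whole number of laps, i.e. after lcm(1, 3) = 3 out-shuffles.

3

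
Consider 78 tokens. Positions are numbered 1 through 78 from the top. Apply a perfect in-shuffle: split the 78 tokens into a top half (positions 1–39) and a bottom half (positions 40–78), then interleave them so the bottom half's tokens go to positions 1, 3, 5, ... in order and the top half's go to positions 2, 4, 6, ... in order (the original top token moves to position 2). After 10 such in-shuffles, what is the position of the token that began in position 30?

Track the token's position through each in-shuffle:
30 → 60 → 41 → 3 → 6 → 12 → 24 → 48 → 17 → 34 → 68

68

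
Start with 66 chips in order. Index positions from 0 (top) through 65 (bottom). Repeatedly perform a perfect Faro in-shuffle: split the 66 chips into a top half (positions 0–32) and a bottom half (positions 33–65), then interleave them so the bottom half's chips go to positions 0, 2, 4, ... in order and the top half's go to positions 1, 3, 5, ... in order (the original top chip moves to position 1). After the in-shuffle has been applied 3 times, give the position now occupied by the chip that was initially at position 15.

60

Track the chip's position through each in-shuffle:
15 → 31 → 63 → 60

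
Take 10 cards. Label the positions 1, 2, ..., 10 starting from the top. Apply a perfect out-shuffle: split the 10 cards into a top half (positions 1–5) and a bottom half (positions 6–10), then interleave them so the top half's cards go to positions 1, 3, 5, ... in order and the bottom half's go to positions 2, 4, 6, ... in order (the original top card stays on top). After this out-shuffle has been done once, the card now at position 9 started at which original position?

5

Work backwards from position 9, undoing one out-shuffle at a time:
9 ← 5
So the card now at position 9 started at position 5.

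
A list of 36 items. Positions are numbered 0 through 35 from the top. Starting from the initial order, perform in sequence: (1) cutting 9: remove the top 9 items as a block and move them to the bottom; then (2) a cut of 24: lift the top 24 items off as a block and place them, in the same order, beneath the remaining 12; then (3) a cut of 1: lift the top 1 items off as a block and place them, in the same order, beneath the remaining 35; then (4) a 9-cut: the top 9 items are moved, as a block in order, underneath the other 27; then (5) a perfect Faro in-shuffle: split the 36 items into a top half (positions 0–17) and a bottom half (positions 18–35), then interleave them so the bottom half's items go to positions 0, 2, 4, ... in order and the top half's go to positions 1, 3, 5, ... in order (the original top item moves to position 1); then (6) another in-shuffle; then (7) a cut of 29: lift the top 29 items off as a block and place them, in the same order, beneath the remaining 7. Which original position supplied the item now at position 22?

10

Undo the operations in reverse order, starting from position 22:
  undo op 7 (cut 29): 22 ← 15
  undo op 6 (in-shuffle, from top half): 15 ← 7
  undo op 5 (in-shuffle, from top half): 7 ← 3
  undo op 4 (cut 9): 3 ← 12
  undo op 3 (cut 1): 12 ← 13
  undo op 2 (cut 24): 13 ← 1
  undo op 1 (cut 9): 1 ← 10
So the item at position 22 came from original position 10.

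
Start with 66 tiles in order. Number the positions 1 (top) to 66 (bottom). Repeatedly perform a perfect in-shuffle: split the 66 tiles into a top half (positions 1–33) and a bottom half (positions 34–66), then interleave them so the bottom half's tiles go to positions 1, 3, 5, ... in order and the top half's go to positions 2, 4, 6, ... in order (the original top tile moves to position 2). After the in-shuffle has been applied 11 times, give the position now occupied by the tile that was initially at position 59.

31

Track the tile's position through each in-shuffle:
59 → 51 → 35 → 3 → 6 → 12 → 24 → 48 → 29 → 58 → 49 → 31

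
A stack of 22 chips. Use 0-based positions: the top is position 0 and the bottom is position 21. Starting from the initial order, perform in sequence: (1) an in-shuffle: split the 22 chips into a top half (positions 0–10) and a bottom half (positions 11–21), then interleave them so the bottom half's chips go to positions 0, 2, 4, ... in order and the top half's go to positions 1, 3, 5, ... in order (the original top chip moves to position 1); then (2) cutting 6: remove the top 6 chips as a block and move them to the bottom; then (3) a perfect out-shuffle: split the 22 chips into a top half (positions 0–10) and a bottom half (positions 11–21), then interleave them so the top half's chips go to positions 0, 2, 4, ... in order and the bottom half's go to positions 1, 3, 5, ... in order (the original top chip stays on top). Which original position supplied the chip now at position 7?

Undo the operations in reverse order, starting from position 7:
  undo op 3 (out-shuffle, from bottom half): 7 ← 14
  undo op 2 (cut 6): 14 ← 20
  undo op 1 (in-shuffle, from bottom half): 20 ← 21
So the chip at position 7 came from original position 21.

21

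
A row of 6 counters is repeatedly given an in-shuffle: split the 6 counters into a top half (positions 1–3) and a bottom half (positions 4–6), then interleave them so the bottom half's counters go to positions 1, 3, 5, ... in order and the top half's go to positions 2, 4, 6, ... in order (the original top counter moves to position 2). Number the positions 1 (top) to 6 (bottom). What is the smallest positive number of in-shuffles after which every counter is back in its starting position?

The in-shuffle permutes the 6 positions with cycle lengths [3, 3].
Every counter is home exactly when every cycle has completed a whole number of laps, i.e. after lcm(3) = 3 in-shuffles.

3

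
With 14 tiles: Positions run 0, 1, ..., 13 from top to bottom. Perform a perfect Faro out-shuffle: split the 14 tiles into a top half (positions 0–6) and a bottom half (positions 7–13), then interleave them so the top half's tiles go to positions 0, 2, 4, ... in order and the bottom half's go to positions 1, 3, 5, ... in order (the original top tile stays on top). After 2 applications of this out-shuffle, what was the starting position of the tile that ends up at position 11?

6

Work backwards from position 11, undoing one out-shuffle at a time:
11 ← 12 ← 6
So the tile now at position 11 started at position 6.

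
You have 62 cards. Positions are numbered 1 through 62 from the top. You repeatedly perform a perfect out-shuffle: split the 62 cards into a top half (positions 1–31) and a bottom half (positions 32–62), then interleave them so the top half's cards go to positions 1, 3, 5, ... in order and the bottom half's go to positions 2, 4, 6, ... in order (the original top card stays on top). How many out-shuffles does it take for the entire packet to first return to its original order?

60

The out-shuffle permutes the 62 positions with cycle lengths [1, 1, 60].
Every card is home exactly when every cycle has completed a whole number of laps, i.e. after lcm(1, 60) = 60 out-shuffles.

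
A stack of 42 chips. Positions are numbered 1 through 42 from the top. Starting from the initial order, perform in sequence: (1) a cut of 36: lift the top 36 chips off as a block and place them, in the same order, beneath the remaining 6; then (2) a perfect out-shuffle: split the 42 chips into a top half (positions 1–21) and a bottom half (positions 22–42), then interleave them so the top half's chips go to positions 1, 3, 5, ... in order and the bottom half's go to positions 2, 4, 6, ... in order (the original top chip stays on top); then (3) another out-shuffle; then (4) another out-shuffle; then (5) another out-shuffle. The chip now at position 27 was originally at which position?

12

Undo the operations in reverse order, starting from position 27:
  undo op 5 (out-shuffle, from top half): 27 ← 14
  undo op 4 (out-shuffle, from bottom half): 14 ← 28
  undo op 3 (out-shuffle, from bottom half): 28 ← 35
  undo op 2 (out-shuffle, from top half): 35 ← 18
  undo op 1 (cut 36): 18 ← 12
So the chip at position 27 came from original position 12.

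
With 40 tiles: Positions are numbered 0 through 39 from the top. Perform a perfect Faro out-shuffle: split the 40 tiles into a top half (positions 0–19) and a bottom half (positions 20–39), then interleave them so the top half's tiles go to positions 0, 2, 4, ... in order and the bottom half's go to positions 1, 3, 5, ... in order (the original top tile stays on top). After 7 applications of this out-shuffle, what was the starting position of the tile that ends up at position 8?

22

Work backwards from position 8, undoing one out-shuffle at a time:
8 ← 4 ← 2 ← 1 ← 20 ← 10 ← 5 ← 22
So the tile now at position 8 started at position 22.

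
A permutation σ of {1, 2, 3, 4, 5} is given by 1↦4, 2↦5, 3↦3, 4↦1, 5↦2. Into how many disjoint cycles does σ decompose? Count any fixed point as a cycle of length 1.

Cycle decomposition: (1 4) (2 5) (3).
3 cycles.

3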